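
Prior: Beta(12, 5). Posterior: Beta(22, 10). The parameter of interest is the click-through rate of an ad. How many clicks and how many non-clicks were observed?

Under Beta–binomial conjugacy the posterior parameters are (α+s, β+f).
So s = 22 − 12 = 10 and f = 10 − 5 = 5.

10 clicks and 5 non-clicks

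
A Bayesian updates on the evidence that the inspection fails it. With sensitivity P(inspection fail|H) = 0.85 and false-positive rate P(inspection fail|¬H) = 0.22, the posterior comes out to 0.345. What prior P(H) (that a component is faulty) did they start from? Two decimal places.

P(H) = 0.12

Bayes' rule in odds form gives O(H|E) = O(H)·[P(E|H)/P(E|¬H)], hence O(H) = O(H|E)/LR.
Posterior odds = 0.345/(1−0.345) = 0.5267. LR = 0.85/0.22 = 3.8636.
Prior odds = 0.5267/3.8636 = 0.1363, so P(H) = 0.1363/(1+0.1363) ≈ 0.12.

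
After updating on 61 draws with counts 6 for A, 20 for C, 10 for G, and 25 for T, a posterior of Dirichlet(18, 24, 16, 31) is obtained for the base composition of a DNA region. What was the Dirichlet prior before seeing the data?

For a Dirichlet(α) prior with multinomial counts c, the posterior is Dirichlet(α + c) componentwise.
Subtract each count from the matching posterior parameter: 18−6=12, 24−20=4, 16−10=6, 31−25=6.

Dirichlet(12, 4, 6, 6)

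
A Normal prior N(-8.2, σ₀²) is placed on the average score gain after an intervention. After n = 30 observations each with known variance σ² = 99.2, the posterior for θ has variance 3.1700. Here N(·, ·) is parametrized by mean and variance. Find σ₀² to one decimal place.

σ₀² = 76.7

For the Normal–Normal model with known σ², precisions add: τ_n = τ₀ + n/σ².
So 1/σ₀² = 1/3.1700 − 30/99.2 = 0.315457 − 0.302419 = 0.013038.
Hence σ₀² = 1/0.013038 ≈ 76.7.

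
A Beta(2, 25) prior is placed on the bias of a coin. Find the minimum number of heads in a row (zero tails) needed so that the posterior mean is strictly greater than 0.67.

After k heads and 0 tails the posterior is Beta(2+k, 25), with mean (2+k)/(2+25+k).
Set (2+k)/(27+k) > 0.67 and solve: k > (0.67·27 − 2)/(1 − 0.67) = 48.758.
The smallest integer exceeding 48.758 is 49.

k = 49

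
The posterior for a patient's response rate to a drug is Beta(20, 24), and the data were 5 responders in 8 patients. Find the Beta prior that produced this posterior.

Beta(15, 21)

A Beta(a, b) prior with s successes and f failures in binomial data gives a Beta(a+s, b+f) posterior.
Subtract the data counts: 20−5=15, 24−3=21.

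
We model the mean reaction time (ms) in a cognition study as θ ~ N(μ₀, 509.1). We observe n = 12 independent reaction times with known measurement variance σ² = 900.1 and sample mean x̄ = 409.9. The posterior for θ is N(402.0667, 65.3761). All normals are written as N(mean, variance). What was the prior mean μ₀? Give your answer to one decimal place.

The posterior mean is a precision-weighted average: μ_n = (τ₀μ₀ + τ_data·x̄)/(τ₀+τ_data), with τ₀=1/σ₀² and τ_data=n/σ².
Here τ₀ = 1/509.1 = 0.001964 and τ_data = 12/900.1 = 0.013332, so τ_n = 0.015296.
Rearranging for μ₀: μ₀ = (μ_n·τ_n − τ_data·x̄)/τ₀ = (402.0667·0.015296 − 0.013332·409.9) / 0.001964 = 0.685225/0.001964 ≈ 348.9.

μ₀ = 348.9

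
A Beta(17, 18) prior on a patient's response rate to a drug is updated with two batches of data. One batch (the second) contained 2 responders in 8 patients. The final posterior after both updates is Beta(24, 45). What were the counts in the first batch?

Because Beta–binomial updating is additive in the counts, the combined data contributed (α_post−α_prior, β_post−β_prior) successes and failures.
Total across both batches: 24−17=7 responders, 45−18=27 non-responders.
Subtract the second batch: 7−2=5 responders and 27−6=21 non-responders.

5 responders and 21 non-responders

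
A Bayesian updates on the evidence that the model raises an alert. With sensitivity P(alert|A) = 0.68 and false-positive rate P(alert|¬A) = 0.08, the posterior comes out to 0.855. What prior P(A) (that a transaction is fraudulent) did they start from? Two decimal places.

In odds form, posterior odds = prior odds × likelihood ratio, so prior odds = posterior odds ÷ LR.
Posterior odds = 0.855/(1−0.855) = 5.8966. LR = 0.68/0.08 = 8.5000.
Prior odds = 5.8966/8.5000 = 0.6937, so P(A) = 0.6937/(1+0.6937) ≈ 0.41.

P(A) = 0.41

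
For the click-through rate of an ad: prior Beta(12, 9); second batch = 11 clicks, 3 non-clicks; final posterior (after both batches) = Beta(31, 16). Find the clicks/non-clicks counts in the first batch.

8 clicks and 4 non-clicks

Because Beta–binomial updating is additive in the counts, the combined data contributed (α_post−α_prior, β_post−β_prior) successes and failures.
Total across both batches: 31−12=19 clicks, 16−9=7 non-clicks.
Subtract the second batch: 19−11=8 clicks and 7−3=4 non-clicks.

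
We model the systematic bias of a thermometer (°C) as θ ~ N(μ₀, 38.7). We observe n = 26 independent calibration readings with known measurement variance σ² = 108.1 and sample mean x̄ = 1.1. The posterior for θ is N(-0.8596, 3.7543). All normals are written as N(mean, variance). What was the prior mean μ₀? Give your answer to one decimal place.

μ₀ = -19.1

With known observation variance, the Normal–Normal posterior has precision τ_n = τ₀ + n/σ² and mean μ_n = (τ₀μ₀ + (n/σ²)x̄)/τ_n.
Here τ₀ = 1/38.7 = 0.025840 and τ_data = 26/108.1 = 0.240518, so τ_n = 0.266358.
Rearranging for μ₀: μ₀ = (μ_n·τ_n − τ_data·x̄)/τ₀ = (-0.8596·0.266358 − 0.240518·1.1) / 0.025840 = -0.493531/0.025840 ≈ -19.1.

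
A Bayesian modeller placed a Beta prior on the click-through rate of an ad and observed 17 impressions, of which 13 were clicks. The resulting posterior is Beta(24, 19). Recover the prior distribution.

Beta(11, 15)

A Beta(a, b) prior with s successes and f failures in binomial data gives a Beta(a+s, b+f) posterior.
So a = 24 − 13 = 11 and b = 19 − 4 = 15.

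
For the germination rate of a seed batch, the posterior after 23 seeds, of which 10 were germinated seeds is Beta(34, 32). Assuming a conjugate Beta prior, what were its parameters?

Beta(24, 19)

A Beta(a, b) prior with s successes and f failures in binomial data gives a Beta(a+s, b+f) posterior.
So a = 34 − 10 = 24 and b = 32 − 13 = 19.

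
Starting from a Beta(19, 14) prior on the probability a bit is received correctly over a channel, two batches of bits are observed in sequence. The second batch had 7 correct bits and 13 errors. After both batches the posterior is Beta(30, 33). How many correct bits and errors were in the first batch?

4 correct bits and 6 errors

Because Beta–binomial updating is additive in the counts, the combined data contributed (α_post−α_prior, β_post−β_prior) successes and failures.
Total across both batches: 30−19=11 correct bits, 33−14=19 errors.
Subtract the second batch: 11−7=4 correct bits and 19−13=6 errors.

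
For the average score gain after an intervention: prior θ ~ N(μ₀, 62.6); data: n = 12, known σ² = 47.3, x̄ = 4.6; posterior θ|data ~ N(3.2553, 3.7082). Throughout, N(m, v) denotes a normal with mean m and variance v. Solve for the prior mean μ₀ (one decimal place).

The posterior mean is a precision-weighted average: μ_n = (τ₀μ₀ + τ_data·x̄)/(τ₀+τ_data), with τ₀=1/σ₀² and τ_data=n/σ².
Here τ₀ = 1/62.6 = 0.015974 and τ_data = 12/47.3 = 0.253700, so τ_n = 0.269674.
Rearranging for μ₀: μ₀ = (μ_n·τ_n − τ_data·x̄)/τ₀ = (3.2553·0.269674 − 0.253700·4.6) / 0.015974 = -0.289150/0.015974 ≈ -18.1.

μ₀ = -18.1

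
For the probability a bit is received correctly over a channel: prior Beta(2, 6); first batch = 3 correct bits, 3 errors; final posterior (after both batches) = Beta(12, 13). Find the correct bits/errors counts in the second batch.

Sequential conjugate updates are equivalent to a single update on the pooled data, so total successes = posterior α − prior α and total failures = posterior β − prior β.
Total across both batches: 12−2=10 correct bits, 13−6=7 errors.
Subtract the first batch: 10−3=7 correct bits and 7−3=4 errors.

7 correct bits and 4 errors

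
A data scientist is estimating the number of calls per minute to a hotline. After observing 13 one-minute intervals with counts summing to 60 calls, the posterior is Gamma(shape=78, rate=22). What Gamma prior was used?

Gamma(shape=18, rate=9)

A Gamma(α, β) prior (rate parametrization) on a Poisson rate with n observations summing to S gives posterior Gamma(α+S, β+n).
So α = 78 − 60 = 18 and β = 22 − 13 = 9.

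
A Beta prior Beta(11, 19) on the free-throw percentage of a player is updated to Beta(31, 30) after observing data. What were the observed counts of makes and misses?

20 makes and 11 misses

Beta is conjugate to the binomial likelihood: posterior = Beta(α+s, β+f).
Match parameters: s=31−11=20, f=30−19=11.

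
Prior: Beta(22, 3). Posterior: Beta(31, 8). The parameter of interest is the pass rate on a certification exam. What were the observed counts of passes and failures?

9 passes and 5 failures

A Beta(a, b) prior with s successes and f failures in binomial data gives a Beta(a+s, b+f) posterior.
Match parameters: s=31−22=9, f=8−3=5.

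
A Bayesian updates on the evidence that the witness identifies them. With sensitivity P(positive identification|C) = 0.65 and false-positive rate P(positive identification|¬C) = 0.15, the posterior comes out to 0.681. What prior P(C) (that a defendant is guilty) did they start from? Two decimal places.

P(C) = 0.33

In odds form, posterior odds = prior odds × likelihood ratio, so prior odds = posterior odds ÷ LR.
Posterior odds = 0.681/(1−0.681) = 2.1348. LR = 0.65/0.15 = 4.3333.
Prior odds = 2.1348/4.3333 = 0.4926, so P(C) = 0.4926/(1+0.4926) ≈ 0.33.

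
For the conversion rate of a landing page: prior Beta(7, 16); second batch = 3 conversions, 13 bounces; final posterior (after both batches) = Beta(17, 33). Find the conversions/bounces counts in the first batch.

7 conversions and 4 bounces

Because Beta–binomial updating is additive in the counts, the combined data contributed (α_post−α_prior, β_post−β_prior) successes and failures.
Total across both batches: 17−7=10 conversions, 33−16=17 bounces.
Subtract the second batch: 10−3=7 conversions and 17−13=4 bounces.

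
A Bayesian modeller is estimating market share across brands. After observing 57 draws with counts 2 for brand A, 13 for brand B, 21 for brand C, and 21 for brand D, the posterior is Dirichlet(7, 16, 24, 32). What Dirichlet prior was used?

For a Dirichlet(α) prior with multinomial counts c, the posterior is Dirichlet(α + c) componentwise.
Subtract each count from the matching posterior parameter: 7−2=5, 16−13=3, 24−21=3, 32−21=11.

Dirichlet(5, 3, 3, 11)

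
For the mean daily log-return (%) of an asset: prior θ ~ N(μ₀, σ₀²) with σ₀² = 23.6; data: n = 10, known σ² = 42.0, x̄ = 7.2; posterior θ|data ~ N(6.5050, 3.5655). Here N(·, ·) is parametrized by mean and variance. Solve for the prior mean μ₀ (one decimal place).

The posterior mean is a precision-weighted average: μ_n = (τ₀μ₀ + τ_data·x̄)/(τ₀+τ_data), with τ₀=1/σ₀² and τ_data=n/σ².
Here τ₀ = 1/23.6 = 0.042373 and τ_data = 10/42.0 = 0.238095, so τ_n = 0.280468.
Rearranging for μ₀: μ₀ = (μ_n·τ_n − τ_data·x̄)/τ₀ = (6.5050·0.280468 − 0.238095·7.2) / 0.042373 = 0.110160/0.042373 ≈ 2.6.

μ₀ = 2.6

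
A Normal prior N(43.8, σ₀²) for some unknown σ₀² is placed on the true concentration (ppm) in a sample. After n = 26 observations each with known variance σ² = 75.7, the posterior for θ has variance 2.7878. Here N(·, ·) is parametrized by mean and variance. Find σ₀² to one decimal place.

For the Normal–Normal model with known σ², precisions add: τ_n = τ₀ + n/σ².
So 1/σ₀² = 1/2.7878 − 26/75.7 = 0.358706 − 0.343461 = 0.015245.
Hence σ₀² = 1/0.015245 ≈ 65.6.

σ₀² = 65.6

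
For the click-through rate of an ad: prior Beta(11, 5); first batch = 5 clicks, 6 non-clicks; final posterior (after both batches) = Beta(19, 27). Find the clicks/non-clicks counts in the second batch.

Sequential conjugate updates are equivalent to a single update on the pooled data, so total successes = posterior α − prior α and total failures = posterior β − prior β.
Total across both batches: 19−11=8 clicks, 27−5=22 non-clicks.
Subtract the first batch: 8−5=3 clicks and 22−6=16 non-clicks.

3 clicks and 16 non-clicks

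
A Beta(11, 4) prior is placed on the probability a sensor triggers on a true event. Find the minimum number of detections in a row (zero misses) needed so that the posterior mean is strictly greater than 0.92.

k = 36

After k detections and 0 misses the posterior is Beta(11+k, 4), with mean (11+k)/(11+4+k).
Set (11+k)/(15+k) > 0.92 and solve: k > (0.92·15 − 11)/(1 − 0.92) = 35.000.
The smallest integer exceeding 35.000 is 36.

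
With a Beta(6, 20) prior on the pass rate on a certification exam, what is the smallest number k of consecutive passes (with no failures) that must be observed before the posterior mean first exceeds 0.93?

After k passes and 0 failures the posterior is Beta(6+k, 20), with mean (6+k)/(6+20+k).
Set (6+k)/(26+k) > 0.93 and solve: k > (0.93·26 − 6)/(1 − 0.93) = 259.714.
The smallest integer exceeding 259.714 is 260.

k = 260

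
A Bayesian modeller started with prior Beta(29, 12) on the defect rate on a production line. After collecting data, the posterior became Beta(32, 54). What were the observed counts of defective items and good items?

3 defective items and 42 good items

Beta is conjugate to the binomial likelihood: posterior = Beta(a+s, b+f).
Match parameters: s=32−29=3, f=54−12=42.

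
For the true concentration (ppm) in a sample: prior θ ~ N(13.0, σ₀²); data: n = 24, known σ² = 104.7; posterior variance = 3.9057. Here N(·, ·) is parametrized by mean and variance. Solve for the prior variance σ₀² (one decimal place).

Posterior precision equals prior precision plus data precision: 1/σ_n² = 1/σ₀² + n/σ².
So 1/σ₀² = 1/3.9057 − 24/104.7 = 0.256036 − 0.229226 = 0.026810.
Hence σ₀² = 1/0.026810 ≈ 37.3.

σ₀² = 37.3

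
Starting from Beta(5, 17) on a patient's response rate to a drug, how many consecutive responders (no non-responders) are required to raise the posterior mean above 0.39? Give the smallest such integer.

k = 6

After k responders and 0 non-responders the posterior is Beta(5+k, 17), with mean (5+k)/(5+17+k).
Set (5+k)/(22+k) > 0.39 and solve: k > (0.39·22 − 5)/(1 − 0.39) = 5.869.
The smallest integer exceeding 5.869 is 6, and checking k=6: (11)/(28) = 0.3929 > 0.39.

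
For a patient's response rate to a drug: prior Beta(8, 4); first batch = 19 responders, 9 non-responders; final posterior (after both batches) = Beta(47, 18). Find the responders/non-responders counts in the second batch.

20 responders and 5 non-responders

Because Beta–binomial updating is additive in the counts, the combined data contributed (α_post−α_prior, β_post−β_prior) successes and failures.
Total across both batches: 47−8=39 responders, 18−4=14 non-responders.
Subtract the first batch: 39−19=20 responders and 14−9=5 non-responders.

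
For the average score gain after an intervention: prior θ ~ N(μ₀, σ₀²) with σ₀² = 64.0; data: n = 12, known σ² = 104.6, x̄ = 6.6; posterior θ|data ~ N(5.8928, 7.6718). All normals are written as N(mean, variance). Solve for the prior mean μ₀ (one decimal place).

The posterior mean is a precision-weighted average: μ_n = (τ₀μ₀ + τ_data·x̄)/(τ₀+τ_data), with τ₀=1/σ₀² and τ_data=n/σ².
Here τ₀ = 1/64.0 = 0.015625 and τ_data = 12/104.6 = 0.114723, so τ_n = 0.130348.
Rearranging for μ₀: μ₀ = (μ_n·τ_n − τ_data·x̄)/τ₀ = (5.8928·0.130348 − 0.114723·6.6) / 0.015625 = 0.010943/0.015625 ≈ 0.7.

μ₀ = 0.7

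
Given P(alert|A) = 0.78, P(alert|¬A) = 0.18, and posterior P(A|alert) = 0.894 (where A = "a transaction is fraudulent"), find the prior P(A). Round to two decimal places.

P(A) = 0.66

Bayes' rule in odds form gives O(A|E) = O(A)·[P(E|A)/P(E|¬A)], hence O(A) = O(A|E)/LR.
Posterior odds = 0.894/(1−0.894) = 8.4340. LR = 0.78/0.18 = 4.3333.
Prior odds = 8.4340/4.3333 = 1.9463, so P(A) = 1.9463/(1+1.9463) ≈ 0.66.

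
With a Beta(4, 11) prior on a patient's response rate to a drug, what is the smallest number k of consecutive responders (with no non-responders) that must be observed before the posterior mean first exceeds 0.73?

k = 26

After k responders and 0 non-responders the posterior is Beta(4+k, 11), with mean (4+k)/(4+11+k).
Set (4+k)/(15+k) > 0.73 and solve: k > (0.73·15 − 4)/(1 − 0.73) = 25.741.
The smallest integer exceeding 25.741 is 26.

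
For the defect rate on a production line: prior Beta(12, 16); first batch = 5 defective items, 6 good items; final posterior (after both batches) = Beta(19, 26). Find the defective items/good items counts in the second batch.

2 defective items and 4 good items

Because Beta–binomial updating is additive in the counts, the combined data contributed (α_post−α_prior, β_post−β_prior) successes and failures.
Total across both batches: 19−12=7 defective items, 26−16=10 good items.
Subtract the first batch: 7−5=2 defective items and 10−6=4 good items.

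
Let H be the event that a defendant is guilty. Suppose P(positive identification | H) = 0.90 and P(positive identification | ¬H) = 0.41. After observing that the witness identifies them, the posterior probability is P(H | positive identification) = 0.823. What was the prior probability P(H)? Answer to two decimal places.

P(H) = 0.68

Bayes' rule in odds form gives O(H|E) = O(H)·[P(E|H)/P(E|¬H)], hence O(H) = O(H|E)/LR.
Posterior odds = 0.823/(1−0.823) = 4.6497. LR = 0.90/0.41 = 2.1951.
Prior odds = 4.6497/2.1951 = 2.1182, so P(H) = 2.1182/(1+2.1182) ≈ 0.68.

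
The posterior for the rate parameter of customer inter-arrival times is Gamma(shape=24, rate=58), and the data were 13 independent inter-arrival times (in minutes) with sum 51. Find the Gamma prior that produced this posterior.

For an exponential likelihood with a Gamma(α, β) prior on the rate, n observations with total T give posterior Gamma(α+n, β+T).
So α = 24 − 13 = 11 and β = 58 − 51 = 7.

Gamma(shape=11, rate=7)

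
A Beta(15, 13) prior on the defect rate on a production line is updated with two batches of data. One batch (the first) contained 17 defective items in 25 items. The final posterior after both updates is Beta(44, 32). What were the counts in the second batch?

12 defective items and 11 good items

Because Beta–binomial updating is additive in the counts, the combined data contributed (α_post−α_prior, β_post−β_prior) successes and failures.
Total across both batches: 44−15=29 defective items, 32−13=19 good items.
Subtract the first batch: 29−17=12 defective items and 19−8=11 good items.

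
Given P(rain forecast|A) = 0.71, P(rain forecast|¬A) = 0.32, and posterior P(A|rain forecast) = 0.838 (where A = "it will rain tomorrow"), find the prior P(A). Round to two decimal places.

P(A) = 0.70

In odds form, posterior odds = prior odds × likelihood ratio, so prior odds = posterior odds ÷ LR.
Posterior odds = 0.838/(1−0.838) = 5.1728. LR = 0.71/0.32 = 2.2188.
Prior odds = 5.1728/2.2188 = 2.3314, so P(A) = 2.3314/(1+2.3314) ≈ 0.70.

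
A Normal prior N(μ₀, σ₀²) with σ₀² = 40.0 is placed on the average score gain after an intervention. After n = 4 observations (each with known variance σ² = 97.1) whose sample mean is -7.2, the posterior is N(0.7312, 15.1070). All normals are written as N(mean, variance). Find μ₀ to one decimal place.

μ₀ = 13.8

With known observation variance, the Normal–Normal posterior has precision τ_n = τ₀ + n/σ² and mean μ_n = (τ₀μ₀ + (n/σ²)x̄)/τ_n.
Here τ₀ = 1/40.0 = 0.025000 and τ_data = 4/97.1 = 0.041195, so τ_n = 0.066195.
Rearranging for μ₀: μ₀ = (μ_n·τ_n − τ_data·x̄)/τ₀ = (0.7312·0.066195 − 0.041195·-7.2) / 0.025000 = 0.345006/0.025000 ≈ 13.8.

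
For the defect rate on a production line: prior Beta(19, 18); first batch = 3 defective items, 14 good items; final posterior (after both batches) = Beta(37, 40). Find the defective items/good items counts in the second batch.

Because Beta–binomial updating is additive in the counts, the combined data contributed (α_post−α_prior, β_post−β_prior) successes and failures.
Total across both batches: 37−19=18 defective items, 40−18=22 good items.
Subtract the first batch: 18−3=15 defective items and 22−14=8 good items.

15 defective items and 8 good items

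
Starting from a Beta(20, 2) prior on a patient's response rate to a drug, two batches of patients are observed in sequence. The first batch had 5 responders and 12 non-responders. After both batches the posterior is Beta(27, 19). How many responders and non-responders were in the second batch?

Because Beta–binomial updating is additive in the counts, the combined data contributed (α_post−α_prior, β_post−β_prior) successes and failures.
Total across both batches: 27−20=7 responders, 19−2=17 non-responders.
Subtract the first batch: 7−5=2 responders and 17−12=5 non-responders.

2 responders and 5 non-responders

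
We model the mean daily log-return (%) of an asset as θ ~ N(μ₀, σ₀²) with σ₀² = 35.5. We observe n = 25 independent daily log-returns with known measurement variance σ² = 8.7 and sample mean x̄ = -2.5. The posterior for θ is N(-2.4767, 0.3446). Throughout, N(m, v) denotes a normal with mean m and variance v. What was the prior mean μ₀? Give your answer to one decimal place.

μ₀ = -0.1

With known observation variance, the Normal–Normal posterior has precision τ_n = τ₀ + n/σ² and mean μ_n = (τ₀μ₀ + (n/σ²)x̄)/τ_n.
Here τ₀ = 1/35.5 = 0.028169 and τ_data = 25/8.7 = 2.873563, so τ_n = 2.901732.
Rearranging for μ₀: μ₀ = (μ_n·τ_n − τ_data·x̄)/τ₀ = (-2.4767·2.901732 − 2.873563·-2.5) / 0.028169 = -0.002812/0.028169 ≈ -0.1.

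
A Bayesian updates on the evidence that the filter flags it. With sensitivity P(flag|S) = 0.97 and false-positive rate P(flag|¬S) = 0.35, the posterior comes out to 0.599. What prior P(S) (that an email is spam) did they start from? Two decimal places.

In odds form, posterior odds = prior odds × likelihood ratio, so prior odds = posterior odds ÷ LR.
Posterior odds = 0.599/(1−0.599) = 1.4938. LR = 0.97/0.35 = 2.7714.
Prior odds = 1.4938/2.7714 = 0.5390, so P(S) = 0.5390/(1+0.5390) ≈ 0.35.

P(S) = 0.35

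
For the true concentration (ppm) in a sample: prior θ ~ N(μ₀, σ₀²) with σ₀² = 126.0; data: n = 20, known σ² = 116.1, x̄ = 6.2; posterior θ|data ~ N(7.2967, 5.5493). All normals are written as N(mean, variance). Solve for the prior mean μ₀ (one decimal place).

μ₀ = 31.1

The posterior mean is a precision-weighted average: μ_n = (τ₀μ₀ + τ_data·x̄)/(τ₀+τ_data), with τ₀=1/σ₀² and τ_data=n/σ².
Here τ₀ = 1/126.0 = 0.007937 and τ_data = 20/116.1 = 0.172265, so τ_n = 0.180202.
Rearranging for μ₀: μ₀ = (μ_n·τ_n − τ_data·x̄)/τ₀ = (7.2967·0.180202 − 0.172265·6.2) / 0.007937 = 0.246837/0.007937 ≈ 31.1.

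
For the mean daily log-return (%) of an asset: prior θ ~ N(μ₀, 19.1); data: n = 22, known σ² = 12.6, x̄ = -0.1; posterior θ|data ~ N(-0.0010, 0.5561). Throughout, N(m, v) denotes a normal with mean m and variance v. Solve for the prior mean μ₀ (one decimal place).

The posterior mean is a precision-weighted average: μ_n = (τ₀μ₀ + τ_data·x̄)/(τ₀+τ_data), with τ₀=1/σ₀² and τ_data=n/σ².
Here τ₀ = 1/19.1 = 0.052356 and τ_data = 22/12.6 = 1.746032, so τ_n = 1.798388.
Rearranging for μ₀: μ₀ = (μ_n·τ_n − τ_data·x̄)/τ₀ = (-0.0010·1.798388 − 1.746032·-0.1) / 0.052356 = 0.172805/0.052356 ≈ 3.3.

μ₀ = 3.3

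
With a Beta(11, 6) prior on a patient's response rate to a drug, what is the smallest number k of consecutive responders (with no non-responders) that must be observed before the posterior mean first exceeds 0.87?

k = 30

After k responders and 0 non-responders the posterior is Beta(11+k, 6), with mean (11+k)/(11+6+k).
Set (11+k)/(17+k) > 0.87 and solve: k > (0.87·17 − 11)/(1 − 0.87) = 29.154.
The smallest integer exceeding 29.154 is 30, and checking k=30: (41)/(47) = 0.8723 > 0.87.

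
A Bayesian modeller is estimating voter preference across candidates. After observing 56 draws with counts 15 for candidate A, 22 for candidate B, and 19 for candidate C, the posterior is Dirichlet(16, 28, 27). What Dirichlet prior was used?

Dirichlet(1, 6, 8)

For a Dirichlet(α) prior with multinomial counts c, the posterior is Dirichlet(α + c) componentwise.
Subtract each count from the matching posterior parameter: 16−15=1, 28−22=6, 27−19=8.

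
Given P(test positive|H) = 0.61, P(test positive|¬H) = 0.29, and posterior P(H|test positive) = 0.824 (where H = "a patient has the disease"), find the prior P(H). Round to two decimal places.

Bayes' rule in odds form gives O(H|E) = O(H)·[P(E|H)/P(E|¬H)], hence O(H) = O(H|E)/LR.
Posterior odds = 0.824/(1−0.824) = 4.6818. LR = 0.61/0.29 = 2.1034.
Prior odds = 4.6818/2.1034 = 2.2258, so P(H) = 2.2258/(1+2.2258) ≈ 0.69.

P(H) = 0.69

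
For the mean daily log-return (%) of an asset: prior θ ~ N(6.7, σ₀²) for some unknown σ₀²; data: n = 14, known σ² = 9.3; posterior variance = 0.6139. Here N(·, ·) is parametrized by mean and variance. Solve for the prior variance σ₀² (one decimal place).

σ₀² = 8.1

Posterior precision equals prior precision plus data precision: 1/σ_n² = 1/σ₀² + n/σ².
So 1/σ₀² = 1/0.6139 − 14/9.3 = 1.628930 − 1.505376 = 0.123554.
Hence σ₀² = 1/0.123554 ≈ 8.1.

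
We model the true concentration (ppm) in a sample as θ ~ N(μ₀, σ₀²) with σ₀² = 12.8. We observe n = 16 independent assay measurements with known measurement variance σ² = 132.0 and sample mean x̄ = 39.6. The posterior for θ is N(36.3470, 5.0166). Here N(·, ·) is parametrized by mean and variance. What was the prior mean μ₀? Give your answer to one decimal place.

The posterior mean is a precision-weighted average: μ_n = (τ₀μ₀ + τ_data·x̄)/(τ₀+τ_data), with τ₀=1/σ₀² and τ_data=n/σ².
Here τ₀ = 1/12.8 = 0.078125 and τ_data = 16/132.0 = 0.121212, so τ_n = 0.199337.
Rearranging for μ₀: μ₀ = (μ_n·τ_n − τ_data·x̄)/τ₀ = (36.3470·0.199337 − 0.121212·39.6) / 0.078125 = 2.445307/0.078125 ≈ 31.3.

μ₀ = 31.3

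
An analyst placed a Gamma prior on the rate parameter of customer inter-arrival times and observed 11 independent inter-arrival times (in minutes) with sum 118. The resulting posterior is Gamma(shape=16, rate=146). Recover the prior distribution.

Gamma(shape=5, rate=28)

Gamma–exponential conjugacy: posterior shape = α + n, posterior rate = β + Σtᵢ.
So α = 16 − 11 = 5 and β = 146 − 118 = 28.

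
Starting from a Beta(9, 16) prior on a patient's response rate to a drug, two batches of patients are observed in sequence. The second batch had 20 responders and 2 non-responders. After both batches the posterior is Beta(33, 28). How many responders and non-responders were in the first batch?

4 responders and 10 non-responders

Sequential conjugate updates are equivalent to a single update on the pooled data, so total successes = posterior α − prior α and total failures = posterior β − prior β.
Total across both batches: 33−9=24 responders, 28−16=12 non-responders.
Subtract the second batch: 24−20=4 responders and 12−2=10 non-responders.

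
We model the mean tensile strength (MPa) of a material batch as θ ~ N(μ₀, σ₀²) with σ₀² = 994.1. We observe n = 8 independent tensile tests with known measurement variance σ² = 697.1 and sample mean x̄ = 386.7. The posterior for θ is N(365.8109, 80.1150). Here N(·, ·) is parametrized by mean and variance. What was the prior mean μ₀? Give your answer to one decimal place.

The posterior mean is a precision-weighted average: μ_n = (τ₀μ₀ + τ_data·x̄)/(τ₀+τ_data), with τ₀=1/σ₀² and τ_data=n/σ².
Here τ₀ = 1/994.1 = 0.001006 and τ_data = 8/697.1 = 0.011476, so τ_n = 0.012482.
Rearranging for μ₀: μ₀ = (μ_n·τ_n − τ_data·x̄)/τ₀ = (365.8109·0.012482 − 0.011476·386.7) / 0.001006 = 0.128282/0.001006 ≈ 127.5.

μ₀ = 127.5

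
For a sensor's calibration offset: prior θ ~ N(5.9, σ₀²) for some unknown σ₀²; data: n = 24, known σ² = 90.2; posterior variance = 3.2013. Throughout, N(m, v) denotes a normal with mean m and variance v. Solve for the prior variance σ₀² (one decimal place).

σ₀² = 21.6

Posterior precision equals prior precision plus data precision: 1/σ_n² = 1/σ₀² + n/σ².
So 1/σ₀² = 1/3.2013 − 24/90.2 = 0.312373 − 0.266075 = 0.046298.
Hence σ₀² = 1/0.046298 ≈ 21.6.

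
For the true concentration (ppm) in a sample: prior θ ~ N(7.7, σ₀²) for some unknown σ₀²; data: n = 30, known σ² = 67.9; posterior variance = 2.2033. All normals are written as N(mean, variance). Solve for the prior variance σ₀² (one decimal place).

For the Normal–Normal model with known σ², precisions add: τ_n = τ₀ + n/σ².
So 1/σ₀² = 1/2.2033 − 30/67.9 = 0.453865 − 0.441826 = 0.012039.
Hence σ₀² = 1/0.012039 ≈ 83.1.

σ₀² = 83.1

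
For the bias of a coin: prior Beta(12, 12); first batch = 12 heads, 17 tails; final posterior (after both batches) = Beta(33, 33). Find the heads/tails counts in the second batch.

Sequential conjugate updates are equivalent to a single update on the pooled data, so total successes = posterior α − prior α and total failures = posterior β − prior β.
Total across both batches: 33−12=21 heads, 33−12=21 tails.
Subtract the first batch: 21−12=9 heads and 21−17=4 tails.

9 heads and 4 tails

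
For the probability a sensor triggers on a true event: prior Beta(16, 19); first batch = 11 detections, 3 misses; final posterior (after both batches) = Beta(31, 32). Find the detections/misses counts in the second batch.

Sequential conjugate updates are equivalent to a single update on the pooled data, so total successes = posterior α − prior α and total failures = posterior β − prior β.
Total across both batches: 31−16=15 detections, 32−19=13 misses.
Subtract the first batch: 15−11=4 detections and 13−3=10 misses.

4 detections and 10 misses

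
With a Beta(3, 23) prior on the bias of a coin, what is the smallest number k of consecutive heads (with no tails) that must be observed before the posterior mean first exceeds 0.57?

k = 28

After k heads and 0 tails the posterior is Beta(3+k, 23), with mean (3+k)/(3+23+k).
Set (3+k)/(26+k) > 0.57 and solve: k > (0.57·26 − 3)/(1 − 0.57) = 27.488.
The smallest integer exceeding 27.488 is 28.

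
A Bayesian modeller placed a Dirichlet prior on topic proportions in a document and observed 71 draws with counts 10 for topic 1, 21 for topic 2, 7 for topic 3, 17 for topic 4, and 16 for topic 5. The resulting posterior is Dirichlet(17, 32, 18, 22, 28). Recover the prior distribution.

Dirichlet(7, 11, 11, 5, 12)

For a Dirichlet(α) prior with multinomial counts c, the posterior is Dirichlet(α + c) componentwise.
Subtract each count from the matching posterior parameter: 17−10=7, 32−21=11, 18−7=11, 22−17=5, 28−16=12.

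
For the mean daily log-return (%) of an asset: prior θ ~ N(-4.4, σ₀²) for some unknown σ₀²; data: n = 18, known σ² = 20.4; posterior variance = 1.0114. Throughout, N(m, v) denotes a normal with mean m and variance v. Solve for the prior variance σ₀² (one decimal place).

σ₀² = 9.4

For the Normal–Normal model with known σ², precisions add: τ_n = τ₀ + n/σ².
So 1/σ₀² = 1/1.0114 − 18/20.4 = 0.988728 − 0.882353 = 0.106375.
Hence σ₀² = 1/0.106375 ≈ 9.4.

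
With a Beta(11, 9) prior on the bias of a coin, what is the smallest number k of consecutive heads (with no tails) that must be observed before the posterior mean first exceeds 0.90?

k = 71

After k heads and 0 tails the posterior is Beta(11+k, 9), with mean (11+k)/(11+9+k).
Set (11+k)/(20+k) > 0.90 and solve: k > (0.90·20 − 11)/(1 − 0.90) = 70.000.
The smallest integer exceeding 70.000 is 71.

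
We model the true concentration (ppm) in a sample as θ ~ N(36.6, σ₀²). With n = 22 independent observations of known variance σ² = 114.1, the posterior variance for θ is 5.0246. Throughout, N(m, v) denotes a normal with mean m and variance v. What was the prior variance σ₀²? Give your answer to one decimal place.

σ₀² = 161.1

For the Normal–Normal model with known σ², precisions add: τ_n = τ₀ + n/σ².
So 1/σ₀² = 1/5.0246 − 22/114.1 = 0.199021 − 0.192813 = 0.006208.
Hence σ₀² = 1/0.006208 ≈ 161.1.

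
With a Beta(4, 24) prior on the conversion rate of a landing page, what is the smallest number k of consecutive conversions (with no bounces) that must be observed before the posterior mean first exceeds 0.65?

k = 41

After k conversions and 0 bounces the posterior is Beta(4+k, 24), with mean (4+k)/(4+24+k).
Set (4+k)/(28+k) > 0.65 and solve: k > (0.65·28 − 4)/(1 − 0.65) = 40.571.
The smallest integer exceeding 40.571 is 41.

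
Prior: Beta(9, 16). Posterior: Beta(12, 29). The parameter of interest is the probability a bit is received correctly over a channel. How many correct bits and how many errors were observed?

A Beta(α, β) prior with s successes and f failures in binomial data gives a Beta(α+s, β+f) posterior.
So s = 12 − 9 = 3 and f = 29 − 16 = 13.

3 correct bits and 13 errors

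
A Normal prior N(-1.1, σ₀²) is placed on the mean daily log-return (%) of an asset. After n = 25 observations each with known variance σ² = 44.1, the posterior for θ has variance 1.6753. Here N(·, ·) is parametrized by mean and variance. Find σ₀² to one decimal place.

σ₀² = 33.3

For the Normal–Normal model with known σ², precisions add: τ_n = τ₀ + n/σ².
So 1/σ₀² = 1/1.6753 − 25/44.1 = 0.596908 − 0.566893 = 0.030015.
Hence σ₀² = 1/0.030015 ≈ 33.3.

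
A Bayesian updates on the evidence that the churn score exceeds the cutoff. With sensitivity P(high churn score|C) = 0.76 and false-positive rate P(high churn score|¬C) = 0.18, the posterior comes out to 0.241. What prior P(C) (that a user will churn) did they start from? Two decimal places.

P(C) = 0.07

In odds form, posterior odds = prior odds × likelihood ratio, so prior odds = posterior odds ÷ LR.
Posterior odds = 0.241/(1−0.241) = 0.3175. LR = 0.76/0.18 = 4.2222.
Prior odds = 0.3175/4.2222 = 0.0752, so P(C) = 0.0752/(1+0.0752) ≈ 0.07.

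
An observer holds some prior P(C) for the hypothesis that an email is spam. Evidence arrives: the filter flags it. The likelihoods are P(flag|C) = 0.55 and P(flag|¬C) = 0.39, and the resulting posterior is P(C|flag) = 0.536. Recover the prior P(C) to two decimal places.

P(C) = 0.45

In odds form, posterior odds = prior odds × likelihood ratio, so prior odds = posterior odds ÷ LR.
Posterior odds = 0.536/(1−0.536) = 1.1552. LR = 0.55/0.39 = 1.4103.
Prior odds = 1.1552/1.4103 = 0.8191, so P(C) = 0.8191/(1+0.8191) ≈ 0.45.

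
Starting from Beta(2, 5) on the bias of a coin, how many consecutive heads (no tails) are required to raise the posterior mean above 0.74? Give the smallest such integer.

After k heads and 0 tails the posterior is Beta(2+k, 5), with mean (2+k)/(2+5+k).
Set (2+k)/(7+k) > 0.74 and solve: k > (0.74·7 − 2)/(1 − 0.74) = 12.231.
The smallest integer exceeding 12.231 is 13, and checking k=13: (15)/(20) = 0.7500 > 0.74.

k = 13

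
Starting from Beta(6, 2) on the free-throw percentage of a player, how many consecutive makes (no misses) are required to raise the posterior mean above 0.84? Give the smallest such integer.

k = 5

After k makes and 0 misses the posterior is Beta(6+k, 2), with mean (6+k)/(6+2+k).
Set (6+k)/(8+k) > 0.84 and solve: k > (0.84·8 − 6)/(1 − 0.84) = 4.500.
The smallest integer exceeding 4.500 is 5.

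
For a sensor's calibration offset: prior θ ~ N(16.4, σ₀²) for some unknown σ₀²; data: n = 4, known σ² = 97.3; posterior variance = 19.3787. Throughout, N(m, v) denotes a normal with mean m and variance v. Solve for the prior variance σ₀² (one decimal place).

For the Normal–Normal model with known σ², precisions add: τ_n = τ₀ + n/σ².
So 1/σ₀² = 1/19.3787 − 4/97.3 = 0.051603 − 0.041110 = 0.010493.
Hence σ₀² = 1/0.010493 ≈ 95.3.

σ₀² = 95.3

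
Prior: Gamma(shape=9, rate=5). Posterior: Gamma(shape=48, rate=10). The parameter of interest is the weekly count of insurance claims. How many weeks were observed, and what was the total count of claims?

n = 5 weeks with total 39 claims

Gamma–Poisson conjugacy: posterior shape = α + Σxᵢ, posterior rate = β + n.
Matching: Σxᵢ = 48 − 9 = 39 and n = 10 − 5 = 5.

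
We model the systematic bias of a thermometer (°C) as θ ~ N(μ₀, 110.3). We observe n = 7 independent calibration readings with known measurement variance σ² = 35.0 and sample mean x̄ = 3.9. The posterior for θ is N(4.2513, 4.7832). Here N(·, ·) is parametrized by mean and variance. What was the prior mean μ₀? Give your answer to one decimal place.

μ₀ = 12.0

With known observation variance, the Normal–Normal posterior has precision τ_n = τ₀ + n/σ² and mean μ_n = (τ₀μ₀ + (n/σ²)x̄)/τ_n.
Here τ₀ = 1/110.3 = 0.009066 and τ_data = 7/35.0 = 0.200000, so τ_n = 0.209066.
Rearranging for μ₀: μ₀ = (μ_n·τ_n − τ_data·x̄)/τ₀ = (4.2513·0.209066 − 0.200000·3.9) / 0.009066 = 0.108802/0.009066 ≈ 12.0.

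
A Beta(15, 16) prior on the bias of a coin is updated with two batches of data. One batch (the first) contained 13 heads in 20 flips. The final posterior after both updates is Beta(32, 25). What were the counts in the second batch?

Because Beta–binomial updating is additive in the counts, the combined data contributed (α_post−α_prior, β_post−β_prior) successes and failures.
Total across both batches: 32−15=17 heads, 25−16=9 tails.
Subtract the first batch: 17−13=4 heads and 9−7=2 tails.

4 heads and 2 tails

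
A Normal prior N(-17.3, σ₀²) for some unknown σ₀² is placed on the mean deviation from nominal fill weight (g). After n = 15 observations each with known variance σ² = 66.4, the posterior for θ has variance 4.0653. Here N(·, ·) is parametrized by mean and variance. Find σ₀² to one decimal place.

Posterior precision equals prior precision plus data precision: 1/σ_n² = 1/σ₀² + n/σ².
So 1/σ₀² = 1/4.0653 − 15/66.4 = 0.245984 − 0.225904 = 0.020080.
Hence σ₀² = 1/0.020080 ≈ 49.8.

σ₀² = 49.8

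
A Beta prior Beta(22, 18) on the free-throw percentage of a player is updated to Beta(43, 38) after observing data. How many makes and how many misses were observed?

Under Beta–binomial conjugacy the posterior parameters are (a+s, b+f).
So s = 43 − 22 = 21 and f = 38 − 18 = 20.

21 makes and 20 misses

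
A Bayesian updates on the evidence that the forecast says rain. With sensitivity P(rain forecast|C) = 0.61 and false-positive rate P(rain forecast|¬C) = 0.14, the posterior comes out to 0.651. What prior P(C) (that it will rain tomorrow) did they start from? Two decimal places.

In odds form, posterior odds = prior odds × likelihood ratio, so prior odds = posterior odds ÷ LR.
Posterior odds = 0.651/(1−0.651) = 1.8653. LR = 0.61/0.14 = 4.3571.
Prior odds = 1.8653/4.3571 = 0.4281, so P(C) = 0.4281/(1+0.4281) ≈ 0.30.

P(C) = 0.30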